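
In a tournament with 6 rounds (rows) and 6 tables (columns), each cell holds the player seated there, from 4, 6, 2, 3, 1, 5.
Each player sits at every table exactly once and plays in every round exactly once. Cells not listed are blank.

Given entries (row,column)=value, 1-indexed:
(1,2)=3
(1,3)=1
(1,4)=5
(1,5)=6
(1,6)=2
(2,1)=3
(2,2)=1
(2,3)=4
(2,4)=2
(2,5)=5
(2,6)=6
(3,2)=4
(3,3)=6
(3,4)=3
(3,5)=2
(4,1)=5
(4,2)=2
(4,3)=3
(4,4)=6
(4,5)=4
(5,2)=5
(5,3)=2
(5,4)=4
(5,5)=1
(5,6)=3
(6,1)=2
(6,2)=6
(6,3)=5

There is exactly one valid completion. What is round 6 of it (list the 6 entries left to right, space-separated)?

Round 6, table 4: round 6 has {6, 2, 5} and table 4 has {4, 6, 2, 3, 5}, leaving only 1.
Round 6, table 5: round 6 has {6, 2, 1, 5} and table 5 has {4, 6, 2, 1, 5}, leaving only 3.
Round 6, table 6: round 6 has {6, 2, 3, 1, 5} and table 6 has {6, 2, 3}, leaving only 4.
So round 6 reads: 2 6 5 1 3 4.

2 6 5 1 3 4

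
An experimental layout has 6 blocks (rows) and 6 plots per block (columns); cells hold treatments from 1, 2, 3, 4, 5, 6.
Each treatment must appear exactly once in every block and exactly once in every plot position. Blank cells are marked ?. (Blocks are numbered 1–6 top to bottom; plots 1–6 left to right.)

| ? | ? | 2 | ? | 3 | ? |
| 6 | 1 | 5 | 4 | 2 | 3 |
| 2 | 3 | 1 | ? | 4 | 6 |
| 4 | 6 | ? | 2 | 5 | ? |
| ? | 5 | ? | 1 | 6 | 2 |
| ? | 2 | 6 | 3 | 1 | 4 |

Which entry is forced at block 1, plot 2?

4

Block 1 already has {2, 3} and plot 2 already has {1, 2, 3, 5, 6}, so block 1, plot 2 must be 4.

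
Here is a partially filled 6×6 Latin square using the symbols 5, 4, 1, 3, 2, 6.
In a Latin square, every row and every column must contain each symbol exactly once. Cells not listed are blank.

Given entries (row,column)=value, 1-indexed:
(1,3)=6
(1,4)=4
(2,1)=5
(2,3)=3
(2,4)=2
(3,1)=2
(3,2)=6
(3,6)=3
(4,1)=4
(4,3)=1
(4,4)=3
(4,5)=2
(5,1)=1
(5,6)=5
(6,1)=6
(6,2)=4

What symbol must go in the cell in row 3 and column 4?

5

Row 1, column 1: row 1 has {4, 6} and column 1 has {5, 4, 1, 2, 6}, leaving only 3.
Row 2, column 2: row 2 has {5, 3, 2} and column 2 has {4, 6}, leaving only 1.
Row 4, column 2: row 4 has {4, 1, 3, 2} and column 2 has {4, 1, 6}, leaving only 5.
Row 1, column 2: row 1 has {4, 3, 6} and column 2 has {5, 4, 1, 6}, leaving only 2.
Row 1, column 6: row 1 has {4, 3, 2, 6} and column 6 has {5, 3}, leaving only 1.
Row 1, column 5: row 1 has {4, 1, 3, 2, 6} and column 5 has {2}, leaving only 5.
Row 4, column 6: row 4 has {5, 4, 1, 3, 2} and column 6 has {5, 1, 3}, leaving only 6.
Row 2, column 6: row 2 has {5, 1, 3, 2} and column 6 has {5, 1, 3, 6}, leaving only 4.
Row 2, column 5: row 2 has {5, 4, 1, 3, 2} and column 5 has {5, 2}, leaving only 6.
Row 5, column 2: row 5 has {5, 1} and column 2 has {5, 4, 1, 2, 6}, leaving only 3.
Row 5, column 4: row 5 has {5, 1, 3} and column 4 has {4, 3, 2}, leaving only 6.
Row 5, column 5: row 5 has {5, 1, 3, 6} and column 5 has {5, 2, 6}, leaving only 4.
Row 3, column 5: row 3 has {3, 2, 6} and column 5 has {5, 4, 2, 6}, leaving only 1.
Row 3 already has {1, 3, 2, 6} and column 4 already has {4, 3, 2, 6}, so row 3, column 4 must be 5.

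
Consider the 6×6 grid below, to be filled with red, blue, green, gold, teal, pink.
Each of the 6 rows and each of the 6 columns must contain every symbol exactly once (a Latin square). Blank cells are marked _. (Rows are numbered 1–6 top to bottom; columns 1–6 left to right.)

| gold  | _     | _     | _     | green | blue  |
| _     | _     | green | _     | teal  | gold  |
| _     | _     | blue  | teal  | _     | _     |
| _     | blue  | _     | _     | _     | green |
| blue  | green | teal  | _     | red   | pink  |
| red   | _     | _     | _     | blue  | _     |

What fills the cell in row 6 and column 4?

green

Row 2, column 1: row 2 has {green, gold, teal} and column 1 has {red, blue, gold}, leaving only pink.
Row 2, column 2: row 2 has {green, gold, teal, pink} and column 2 has {blue, green}, leaving only red.
Row 2, column 4: row 2 has {red, green, gold, teal, pink} and column 4 has {teal}, leaving only blue.
Row 3, column 1: row 3 has {blue, teal} and column 1 has {red, blue, gold, pink}, leaving only green.
Row 3, column 6: row 3 has {blue, green, teal} and column 6 has {blue, green, gold, pink}, leaving only red.
Row 4, column 1: row 4 has {blue, green} and column 1 has {red, blue, green, gold, pink}, leaving only teal.
Row 5, column 4: row 5 has {red, blue, green, teal, pink} and column 4 has {blue, teal}, leaving only gold.
Row 6, column 6: row 6 has {red, blue} and column 6 has {red, blue, green, gold, pink}, leaving only teal.
Row 6, column 4 is narrowed to {green, pink}.
If it were pink, then row 4, column 4 would be left with no valid symbol.
So row 6, column 4 must be green.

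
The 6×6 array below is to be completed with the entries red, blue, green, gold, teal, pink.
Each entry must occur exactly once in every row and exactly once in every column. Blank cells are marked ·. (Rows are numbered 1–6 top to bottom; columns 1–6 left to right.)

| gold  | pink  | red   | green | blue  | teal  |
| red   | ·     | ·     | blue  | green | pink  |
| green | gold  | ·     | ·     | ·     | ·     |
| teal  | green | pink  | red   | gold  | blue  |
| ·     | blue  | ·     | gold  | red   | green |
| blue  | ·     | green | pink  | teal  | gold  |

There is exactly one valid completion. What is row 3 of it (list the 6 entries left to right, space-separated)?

green gold blue teal pink red

Row 3, column 4: row 3 has {green, gold} and column 4 has {red, blue, green, gold, pink}, leaving only teal.
Row 3, column 3: row 3 has {green, gold, teal} and column 3 has {red, green, pink}, leaving only blue.
Row 3, column 5: row 3 has {blue, green, gold, teal} and column 5 has {red, blue, green, gold, teal}, leaving only pink.
Row 3, column 6: row 3 has {blue, green, gold, teal, pink} and column 6 has {blue, green, gold, teal, pink}, leaving only red.
So row 3 reads: green gold blue teal pink red.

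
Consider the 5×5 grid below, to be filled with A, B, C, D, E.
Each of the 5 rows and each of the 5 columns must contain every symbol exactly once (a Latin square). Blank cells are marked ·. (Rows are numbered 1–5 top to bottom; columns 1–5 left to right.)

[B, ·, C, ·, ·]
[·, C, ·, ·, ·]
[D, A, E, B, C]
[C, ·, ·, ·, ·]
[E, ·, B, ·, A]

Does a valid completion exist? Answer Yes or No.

No row or column among the givens repeats a symbol, and propagating forced cells runs into no contradiction.
One valid completion exists (for instance, B E C A D / A C D E B / D A E B C / C B A D E / E D B C A).

Yes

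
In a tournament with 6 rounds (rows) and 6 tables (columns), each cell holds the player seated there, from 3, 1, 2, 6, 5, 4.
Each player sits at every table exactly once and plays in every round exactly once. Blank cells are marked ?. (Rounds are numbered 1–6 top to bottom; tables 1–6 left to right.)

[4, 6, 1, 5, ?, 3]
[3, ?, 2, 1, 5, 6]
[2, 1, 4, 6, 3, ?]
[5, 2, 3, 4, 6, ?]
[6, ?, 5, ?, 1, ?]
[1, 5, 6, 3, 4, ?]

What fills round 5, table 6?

4

Round 1, table 5: round 1 has {3, 1, 6, 5, 4} and table 5 has {3, 1, 6, 5, 4}, leaving only 2.
Round 2, table 2: round 2 has {3, 1, 2, 6, 5} and table 2 has {1, 2, 6, 5}, leaving only 4.
Round 3, table 6: round 3 has {3, 1, 2, 6, 4} and table 6 has {3, 6}, leaving only 5.
Round 4, table 6: round 4 has {3, 2, 6, 5, 4} and table 6 has {3, 6, 5}, leaving only 1.
Round 5, table 2: round 5 has {1, 6, 5} and table 2 has {1, 2, 6, 5, 4}, leaving only 3.
Round 5, table 4: round 5 has {3, 1, 6, 5} and table 4 has {3, 1, 6, 5, 4}, leaving only 2.
Round 5 already has {3, 1, 2, 6, 5} and table 6 already has {3, 1, 6, 5}, so round 5, table 6 must be 4.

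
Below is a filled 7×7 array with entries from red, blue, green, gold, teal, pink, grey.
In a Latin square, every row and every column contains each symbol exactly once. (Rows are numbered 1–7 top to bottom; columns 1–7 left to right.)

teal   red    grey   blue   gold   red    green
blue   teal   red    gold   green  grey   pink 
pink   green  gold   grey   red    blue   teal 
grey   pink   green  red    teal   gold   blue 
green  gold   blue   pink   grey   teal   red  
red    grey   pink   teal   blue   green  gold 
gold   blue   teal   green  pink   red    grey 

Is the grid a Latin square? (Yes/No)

Row 1 contains red twice (at columns 2 and 6), so it is not a permutation.

No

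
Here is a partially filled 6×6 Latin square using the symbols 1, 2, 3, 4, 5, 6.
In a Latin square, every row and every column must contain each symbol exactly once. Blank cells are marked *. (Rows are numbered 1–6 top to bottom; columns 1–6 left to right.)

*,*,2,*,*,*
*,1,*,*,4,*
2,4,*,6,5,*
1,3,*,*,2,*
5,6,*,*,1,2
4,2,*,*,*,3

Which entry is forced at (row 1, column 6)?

Row 1, column 2: row 1 has {2} and column 2 has {1, 2, 3, 4, 6}, leaving only 5.
Row 3, column 6: row 3 has {2, 4, 5, 6} and column 6 has {2, 3}, leaving only 1.
Row 3, column 3: row 3 has {1, 2, 4, 5, 6} and column 3 has {2}, leaving only 3.
Row 5, column 3: row 5 has {1, 2, 5, 6} and column 3 has {2, 3}, leaving only 4.
Row 5, column 4: row 5 has {1, 2, 4, 5, 6} and column 4 has {6}, leaving only 3.
Row 6, column 5: row 6 has {2, 3, 4} and column 5 has {1, 2, 4, 5}, leaving only 6.
Row 1, column 5: row 1 has {2, 5} and column 5 has {1, 2, 4, 5, 6}, leaving only 3.
Row 1, column 1: row 1 has {2, 3, 5} and column 1 has {1, 2, 4, 5}, leaving only 6.
Row 1 already has {2, 3, 5, 6} and column 6 already has {1, 2, 3}, so row 1, column 6 must be 4.

4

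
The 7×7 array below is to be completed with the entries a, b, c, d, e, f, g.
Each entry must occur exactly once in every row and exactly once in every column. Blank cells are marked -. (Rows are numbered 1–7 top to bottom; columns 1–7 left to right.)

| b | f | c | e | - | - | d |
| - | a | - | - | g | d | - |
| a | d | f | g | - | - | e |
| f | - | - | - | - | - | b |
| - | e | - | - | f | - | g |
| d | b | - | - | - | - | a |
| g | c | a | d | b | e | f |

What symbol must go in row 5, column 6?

a

Row 1, column 5: row 1 has {b, c, d, e, f} and column 5 has {b, f, g}, leaving only a.
Row 1, column 6: row 1 has {a, b, c, d, e, f} and column 6 has {d, e}, leaving only g.
Row 2, column 7: row 2 has {a, d, g} and column 7 has {a, b, d, e, f, g}, leaving only c.
Row 2, column 1: row 2 has {a, c, d, g} and column 1 has {a, b, d, f, g}, leaving only e.
Row 2, column 3: row 2 has {a, c, d, e, g} and column 3 has {a, c, f}, leaving only b.
Row 2, column 4: row 2 has {a, b, c, d, e, g} and column 4 has {d, e, g}, leaving only f.
Row 3, column 5: row 3 has {a, d, e, f, g} and column 5 has {a, b, f, g}, leaving only c.
Row 3, column 6: row 3 has {a, c, d, e, f, g} and column 6 has {d, e, g}, leaving only b.
Row 4, column 2: row 4 has {b, f} and column 2 has {a, b, c, d, e, f}, leaving only g.
Row 5, column 1: row 5 has {e, f, g} and column 1 has {a, b, d, e, f, g}, leaving only c.
Row 5 already has {c, e, f, g} and column 6 already has {b, d, e, g}, so row 5, column 6 must be a.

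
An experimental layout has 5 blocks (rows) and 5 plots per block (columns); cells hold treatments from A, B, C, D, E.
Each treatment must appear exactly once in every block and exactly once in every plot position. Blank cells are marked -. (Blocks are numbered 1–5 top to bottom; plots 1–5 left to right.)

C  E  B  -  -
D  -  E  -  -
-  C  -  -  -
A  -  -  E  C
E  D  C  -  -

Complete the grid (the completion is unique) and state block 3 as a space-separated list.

B C A D E

Block 3, plot 1: block 3 has {C} and plot 1 has {A, C, D, E}, leaving only B.
Block 4, plot 2: block 4 has {A, C, E} and plot 2 has {C, D, E}, leaving only B.
Block 2, plot 2: block 2 has {D, E} and plot 2 has {B, C, D, E}, leaving only A.
Block 2, plot 5: block 2 has {A, D, E} and plot 5 has {C}, leaving only B.
Block 2, plot 4: block 2 has {A, B, D, E} and plot 4 has {E}, leaving only C.
Block 4, plot 3: block 4 has {A, B, C, E} and plot 3 has {B, C, E}, leaving only D.
Block 3, plot 3: block 3 has {B, C} and plot 3 has {B, C, D, E}, leaving only A.
Block 3, plot 4: block 3 has {A, B, C} and plot 4 has {C, E}, leaving only D.
Block 3, plot 5: block 3 has {A, B, C, D} and plot 5 has {B, C}, leaving only E.
So block 3 reads: B C A D E.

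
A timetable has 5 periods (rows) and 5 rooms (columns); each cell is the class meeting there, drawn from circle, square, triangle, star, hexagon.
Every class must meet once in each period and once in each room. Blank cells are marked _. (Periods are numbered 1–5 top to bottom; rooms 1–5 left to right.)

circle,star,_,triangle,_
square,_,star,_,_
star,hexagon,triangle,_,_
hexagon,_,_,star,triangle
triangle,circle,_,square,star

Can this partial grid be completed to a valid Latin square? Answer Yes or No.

Yes

No period or room among the givens repeats a symbol, and propagating forced cells runs into no contradiction.
One valid completion exists (for instance, circle star square triangle hexagon / square triangle star hexagon circle / star hexagon triangle circle square / hexagon square circle star triangle / triangle circle hexagon square star).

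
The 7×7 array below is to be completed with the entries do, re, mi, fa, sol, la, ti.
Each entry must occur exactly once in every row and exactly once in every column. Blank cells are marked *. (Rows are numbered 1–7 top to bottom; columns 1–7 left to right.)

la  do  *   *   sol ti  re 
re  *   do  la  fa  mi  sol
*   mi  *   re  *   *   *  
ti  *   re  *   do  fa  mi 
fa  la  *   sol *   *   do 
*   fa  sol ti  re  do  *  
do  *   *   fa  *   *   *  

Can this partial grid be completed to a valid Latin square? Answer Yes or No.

Row 4, column 4: row 4 together with column 4 already contain {do, re, mi, fa, sol, la, ti} — every symbol — so nothing can go there. The grid has no valid completion.

No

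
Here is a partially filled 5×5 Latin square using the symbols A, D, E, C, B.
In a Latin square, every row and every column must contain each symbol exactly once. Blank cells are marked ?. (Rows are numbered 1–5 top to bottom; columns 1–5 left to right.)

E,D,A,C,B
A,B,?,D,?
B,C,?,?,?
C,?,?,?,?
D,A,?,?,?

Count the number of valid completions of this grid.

3

Row 2, column 3: eliminating its row and column leaves {E, C}.
Row 2, column 5: eliminating its row and column leaves {E, C}.
Row 3, column 3: eliminating its row and column leaves {D, E}.
Row 3, column 4: eliminating its row and column leaves {A, E}.
Row 3, column 5: eliminating its row and column leaves {A, D, E}.
Row 4, column 2: eliminating its row and column leaves {E}.
Row 4, column 3: eliminating its row and column leaves {D, E, B}.
Row 4, column 4: eliminating its row and column leaves {A, E, B}.
Row 4, column 5: eliminating its row and column leaves {A, D, E}.
Row 5, column 3: eliminating its row and column leaves {E, C, B}.
Row 5, column 4: eliminating its row and column leaves {E, B}.
Row 5, column 5: eliminating its row and column leaves {E, C}.
Enumerating the assignments across these blanks that avoid any row or column repeat gives 3 completions.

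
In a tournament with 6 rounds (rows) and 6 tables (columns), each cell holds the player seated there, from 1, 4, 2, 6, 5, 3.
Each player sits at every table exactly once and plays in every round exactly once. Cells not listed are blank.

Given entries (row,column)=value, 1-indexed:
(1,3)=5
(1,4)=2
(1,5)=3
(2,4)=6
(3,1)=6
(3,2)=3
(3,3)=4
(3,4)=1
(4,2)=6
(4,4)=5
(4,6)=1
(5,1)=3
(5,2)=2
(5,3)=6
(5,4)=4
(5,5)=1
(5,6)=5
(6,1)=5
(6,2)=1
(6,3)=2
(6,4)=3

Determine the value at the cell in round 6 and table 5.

Round 1, table 2: round 1 has {2, 5, 3} and table 2 has {1, 2, 6, 3}, leaving only 4.
Round 1, table 1: round 1 has {4, 2, 5, 3} and table 1 has {6, 5, 3}, leaving only 1.
Round 1, table 6: round 1 has {1, 4, 2, 5, 3} and table 6 has {1, 5}, leaving only 6.
Round 2, table 2: round 2 has {6} and table 2 has {1, 4, 2, 6, 3}, leaving only 5.
Round 3, table 6: round 3 has {1, 4, 6, 3} and table 6 has {1, 6, 5}, leaving only 2.
Round 3, table 5: round 3 has {1, 4, 2, 6, 3} and table 5 has {1, 3}, leaving only 5.
Round 4, table 3: round 4 has {1, 6, 5} and table 3 has {4, 2, 6, 5}, leaving only 3.
Round 2, table 3: round 2 has {6, 5} and table 3 has {4, 2, 6, 5, 3}, leaving only 1.
Round 6, table 6: round 6 has {1, 2, 5, 3} and table 6 has {1, 2, 6, 5}, leaving only 4.
Round 6 already has {1, 4, 2, 5, 3} and table 5 already has {1, 5, 3}, so round 6, table 5 must be 6.

6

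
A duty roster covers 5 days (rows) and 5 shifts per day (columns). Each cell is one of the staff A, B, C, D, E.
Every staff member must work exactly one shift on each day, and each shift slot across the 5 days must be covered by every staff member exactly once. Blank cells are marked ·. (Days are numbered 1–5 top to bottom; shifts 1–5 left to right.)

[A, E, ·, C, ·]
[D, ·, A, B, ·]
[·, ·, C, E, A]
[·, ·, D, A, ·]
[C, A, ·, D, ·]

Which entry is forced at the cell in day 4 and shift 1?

E

Day 1, shift 3: day 1 has {A, C, E} and shift 3 has {A, C, D}, leaving only B.
Day 1, shift 5: day 1 has {A, B, C, E} and shift 5 has {A}, leaving only D.
Day 2, shift 2: day 2 has {A, B, D} and shift 2 has {A, E}, leaving only C.
Day 2, shift 5: day 2 has {A, B, C, D} and shift 5 has {A, D}, leaving only E.
Day 3, shift 1: day 3 has {A, C, E} and shift 1 has {A, C, D}, leaving only B.
Day 4 already has {A, D} and shift 1 already has {A, B, C, D}, so day 4, shift 1 must be E.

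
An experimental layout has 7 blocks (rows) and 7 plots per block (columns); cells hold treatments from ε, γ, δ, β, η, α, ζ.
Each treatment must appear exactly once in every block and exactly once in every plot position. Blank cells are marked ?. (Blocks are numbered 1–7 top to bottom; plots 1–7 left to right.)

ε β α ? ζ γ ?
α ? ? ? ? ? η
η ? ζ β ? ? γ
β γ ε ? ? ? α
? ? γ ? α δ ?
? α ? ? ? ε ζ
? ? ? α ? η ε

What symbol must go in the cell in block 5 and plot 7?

Block 5 already has {γ, δ, α} and plot 7 already has {ε, γ, η, α, ζ}, so block 5, plot 7 must be β.

β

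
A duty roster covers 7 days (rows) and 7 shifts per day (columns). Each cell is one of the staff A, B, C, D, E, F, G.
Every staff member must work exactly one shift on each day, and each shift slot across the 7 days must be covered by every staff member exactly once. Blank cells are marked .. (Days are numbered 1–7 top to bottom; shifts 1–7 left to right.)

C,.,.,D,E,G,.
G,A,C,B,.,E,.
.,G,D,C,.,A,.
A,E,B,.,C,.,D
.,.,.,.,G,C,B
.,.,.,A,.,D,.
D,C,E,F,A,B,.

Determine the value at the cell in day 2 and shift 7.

Day 2 already has {A, B, C, E, G} and shift 7 already has {B, D}, so day 2, shift 7 must be F.

F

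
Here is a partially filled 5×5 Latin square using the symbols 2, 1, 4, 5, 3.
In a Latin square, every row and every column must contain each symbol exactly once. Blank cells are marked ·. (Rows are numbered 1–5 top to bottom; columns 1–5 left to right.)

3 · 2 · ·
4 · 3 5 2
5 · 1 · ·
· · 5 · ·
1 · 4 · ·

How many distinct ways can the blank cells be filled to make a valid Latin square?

6

Row 1, column 2: eliminating its row and column leaves {1, 4, 5}.
Row 1, column 4: eliminating its row and column leaves {1, 4}.
Row 1, column 5: eliminating its row and column leaves {1, 4, 5}.
Row 2, column 2: eliminating its row and column leaves {1}.
Row 3, column 2: eliminating its row and column leaves {2, 4, 3}.
Row 3, column 4: eliminating its row and column leaves {2, 4, 3}.
Row 3, column 5: eliminating its row and column leaves {4, 3}.
Row 4, column 1: eliminating its row and column leaves {2}.
Row 4, column 2: eliminating its row and column leaves {2, 1, 4, 3}.
Row 4, column 4: eliminating its row and column leaves {2, 1, 4, 3}.
Row 4, column 5: eliminating its row and column leaves {1, 4, 3}.
Row 5, column 2: eliminating its row and column leaves {2, 5, 3}.
Row 5, column 4: eliminating its row and column leaves {2, 3}.
Row 5, column 5: eliminating its row and column leaves {5, 3}.
Enumerating the assignments across these blanks that avoid any row or column repeat gives 6 completions.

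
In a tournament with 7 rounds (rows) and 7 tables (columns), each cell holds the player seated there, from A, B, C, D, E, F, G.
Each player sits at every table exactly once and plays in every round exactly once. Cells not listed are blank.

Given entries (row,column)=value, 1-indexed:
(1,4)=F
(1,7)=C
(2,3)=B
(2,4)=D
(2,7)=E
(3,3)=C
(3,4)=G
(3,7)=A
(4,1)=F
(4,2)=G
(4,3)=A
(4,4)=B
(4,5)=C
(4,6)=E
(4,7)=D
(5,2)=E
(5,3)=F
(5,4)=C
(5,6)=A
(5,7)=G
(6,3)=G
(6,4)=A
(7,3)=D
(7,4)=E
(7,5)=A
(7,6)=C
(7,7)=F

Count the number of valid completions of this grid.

8

Round 1, table 1: eliminating its round and table leaves {A, B, D, E, G}.
Round 1, table 2: eliminating its round and table leaves {A, B, D}.
Round 1, table 3: eliminating its round and table leaves {E}.
Round 1, table 5: eliminating its round and table leaves {B, D, E, G}.
Round 1, table 6: eliminating its round and table leaves {B, D, G}.
Round 2, table 1: eliminating its round and table leaves {A, C, G}.
Round 2, table 2: eliminating its round and table leaves {A, C, F}.
Round 2, table 5: eliminating its round and table leaves {F, G}.
Round 2, table 6: eliminating its round and table leaves {F, G}.
Round 3, table 1: eliminating its round and table leaves {B, D, E}.
Round 3, table 2: eliminating its round and table leaves {B, D, F}.
Round 3, table 5: eliminating its round and table leaves {B, D, E, F}.
Round 3, table 6: eliminating its round and table leaves {B, D, F}.
Round 5, table 1: eliminating its round and table leaves {B, D}.
Round 5, table 5: eliminating its round and table leaves {B, D}.
Round 6, table 1: eliminating its round and table leaves {B, C, D, E}.
Round 6, table 2: eliminating its round and table leaves {B, C, D, F}.
Round 6, table 5: eliminating its round and table leaves {B, D, E, F}.
Round 6, table 6: eliminating its round and table leaves {B, D, F}.
Round 6, table 7: eliminating its round and table leaves {B}.
Round 7, table 1: eliminating its round and table leaves {B, G}.
Round 7, table 2: eliminating its round and table leaves {B}.
Enumerating the assignments across these blanks that avoid any round or table repeat gives 8 completions.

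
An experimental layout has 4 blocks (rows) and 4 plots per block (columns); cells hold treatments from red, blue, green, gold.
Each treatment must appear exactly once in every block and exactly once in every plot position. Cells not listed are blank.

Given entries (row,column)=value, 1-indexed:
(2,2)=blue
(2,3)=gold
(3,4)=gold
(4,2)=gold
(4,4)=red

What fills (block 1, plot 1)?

gold

Block 2, plot 4: block 2 has {blue, gold} and plot 4 has {red, gold}, leaving only green.
Block 1, plot 4: block 1 has {} and plot 4 has {red, green, gold}, leaving only blue.
Block 2, plot 1: block 2 has {blue, green, gold} and plot 1 has {}, leaving only red.
Block 1, plot 1 is narrowed to {green, gold}.
If it were green, then block 1, plot 3 would be left with no valid symbol.
So block 1, plot 1 must be gold.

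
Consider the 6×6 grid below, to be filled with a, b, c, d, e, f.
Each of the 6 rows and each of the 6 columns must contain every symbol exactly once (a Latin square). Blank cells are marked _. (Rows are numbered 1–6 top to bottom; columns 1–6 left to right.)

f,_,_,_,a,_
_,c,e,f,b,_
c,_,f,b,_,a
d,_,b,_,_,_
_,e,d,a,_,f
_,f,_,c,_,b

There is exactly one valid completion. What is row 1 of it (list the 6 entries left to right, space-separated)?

f b c d a e

Row 1, column 3: row 1 has {a, f} and column 3 has {b, d, e, f}, leaving only c.
Row 2, column 1: row 2 has {b, c, e, f} and column 1 has {c, d, f}, leaving only a.
Row 2, column 6: row 2 has {a, b, c, e, f} and column 6 has {a, b, f}, leaving only d.
Row 1, column 6: row 1 has {a, c, f} and column 6 has {a, b, d, f}, leaving only e.
Row 1, column 4: row 1 has {a, c, e, f} and column 4 has {a, b, c, f}, leaving only d.
Row 1, column 2: row 1 has {a, c, d, e, f} and column 2 has {c, e, f}, leaving only b.
So row 1 reads: f b c d a e.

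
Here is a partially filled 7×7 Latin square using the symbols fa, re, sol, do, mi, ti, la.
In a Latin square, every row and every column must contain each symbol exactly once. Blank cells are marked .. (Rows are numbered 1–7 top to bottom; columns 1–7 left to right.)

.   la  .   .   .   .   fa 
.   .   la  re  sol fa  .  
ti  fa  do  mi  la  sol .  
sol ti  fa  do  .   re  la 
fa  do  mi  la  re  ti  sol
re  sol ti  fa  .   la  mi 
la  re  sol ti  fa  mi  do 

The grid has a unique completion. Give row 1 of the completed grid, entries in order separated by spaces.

mi la re sol ti do fa

Row 1, column 3: row 1 has {fa, la} and column 3 has {fa, sol, do, mi, ti, la}, leaving only re.
Row 1, column 4: row 1 has {fa, re, la} and column 4 has {fa, re, do, mi, ti, la}, leaving only sol.
Row 1, column 6: row 1 has {fa, re, sol, la} and column 6 has {fa, re, sol, mi, ti, la}, leaving only do.
Row 1, column 1: row 1 has {fa, re, sol, do, la} and column 1 has {fa, re, sol, ti, la}, leaving only mi.
Row 1, column 5: row 1 has {fa, re, sol, do, mi, la} and column 5 has {fa, re, sol, la}, leaving only ti.
So row 1 reads: mi la re sol ti do fa.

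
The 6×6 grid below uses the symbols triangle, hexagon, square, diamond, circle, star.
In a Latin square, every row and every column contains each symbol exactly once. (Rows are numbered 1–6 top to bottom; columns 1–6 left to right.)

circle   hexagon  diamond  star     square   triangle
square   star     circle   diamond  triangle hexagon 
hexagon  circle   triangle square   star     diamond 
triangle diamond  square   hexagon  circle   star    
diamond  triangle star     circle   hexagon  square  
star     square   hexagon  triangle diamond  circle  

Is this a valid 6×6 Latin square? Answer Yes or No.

Yes

Each row is a permutation of the 6 symbols, and so is each column.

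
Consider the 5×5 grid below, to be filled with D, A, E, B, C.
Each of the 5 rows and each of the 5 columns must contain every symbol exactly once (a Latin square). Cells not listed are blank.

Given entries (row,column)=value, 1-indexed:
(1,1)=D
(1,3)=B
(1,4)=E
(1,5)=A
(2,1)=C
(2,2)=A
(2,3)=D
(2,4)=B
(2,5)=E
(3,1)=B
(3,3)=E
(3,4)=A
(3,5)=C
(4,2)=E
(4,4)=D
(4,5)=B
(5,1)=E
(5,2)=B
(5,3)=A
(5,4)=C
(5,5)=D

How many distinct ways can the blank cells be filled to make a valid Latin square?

1

Row 1, column 2: eliminating its row and column leaves {C}.
Row 3, column 2: eliminating its row and column leaves {D}.
Row 4, column 1: eliminating its row and column leaves {A}.
Row 4, column 3: eliminating its row and column leaves {C}.
Only one assignment across all blanks avoids any row or column repeat, giving 1 completion.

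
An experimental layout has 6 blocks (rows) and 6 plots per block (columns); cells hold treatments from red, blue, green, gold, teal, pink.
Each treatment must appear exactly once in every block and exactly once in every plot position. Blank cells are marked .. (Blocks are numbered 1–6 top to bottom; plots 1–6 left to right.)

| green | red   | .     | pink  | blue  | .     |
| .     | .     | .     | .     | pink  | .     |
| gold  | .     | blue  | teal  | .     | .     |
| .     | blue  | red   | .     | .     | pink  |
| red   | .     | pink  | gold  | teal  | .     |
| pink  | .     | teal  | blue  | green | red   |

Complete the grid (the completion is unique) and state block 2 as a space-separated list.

blue teal green red pink gold

Block 1, plot 3: block 1 has {red, blue, green, pink} and plot 3 has {red, blue, teal, pink}, leaving only gold.
Block 2, plot 3: block 2 has {pink} and plot 3 has {red, blue, gold, teal, pink}, leaving only green.
Block 2, plot 4: block 2 has {green, pink} and plot 4 has {blue, gold, teal, pink}, leaving only red.
Block 1, plot 6: block 1 has {red, blue, green, gold, pink} and plot 6 has {red, pink}, leaving only teal.
Block 3, plot 5: block 3 has {blue, gold, teal} and plot 5 has {blue, green, teal, pink}, leaving only red.
Block 3, plot 6: block 3 has {red, blue, gold, teal} and plot 6 has {red, teal, pink}, leaving only green.
Block 3, plot 2: block 3 has {red, blue, green, gold, teal} and plot 2 has {red, blue}, leaving only pink.
Block 4, plot 1: block 4 has {red, blue, pink} and plot 1 has {red, green, gold, pink}, leaving only teal.
Block 2, plot 1: block 2 has {red, green, pink} and plot 1 has {red, green, gold, teal, pink}, leaving only blue.
Block 2, plot 6: block 2 has {red, blue, green, pink} and plot 6 has {red, green, teal, pink}, leaving only gold.
Block 2, plot 2: block 2 has {red, blue, green, gold, pink} and plot 2 has {red, blue, pink}, leaving only teal.
So block 2 reads: blue teal green red pink gold.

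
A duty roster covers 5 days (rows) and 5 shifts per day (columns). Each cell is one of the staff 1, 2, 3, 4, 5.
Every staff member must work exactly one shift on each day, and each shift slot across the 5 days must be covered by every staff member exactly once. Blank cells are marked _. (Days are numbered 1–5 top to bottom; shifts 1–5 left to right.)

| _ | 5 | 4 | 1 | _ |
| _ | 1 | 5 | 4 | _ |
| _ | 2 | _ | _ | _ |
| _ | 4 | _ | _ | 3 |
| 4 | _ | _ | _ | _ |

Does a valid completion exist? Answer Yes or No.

No

Day 1, shift 5: day 1 has {1, 4, 5} and shift 5 has {3}, so it must be 2.
Now day 2, shift 5: day 2 together with shift 5 already contain {1, 2, 3, 4, 5} — every symbol — so nothing can go there. The grid has no valid completion.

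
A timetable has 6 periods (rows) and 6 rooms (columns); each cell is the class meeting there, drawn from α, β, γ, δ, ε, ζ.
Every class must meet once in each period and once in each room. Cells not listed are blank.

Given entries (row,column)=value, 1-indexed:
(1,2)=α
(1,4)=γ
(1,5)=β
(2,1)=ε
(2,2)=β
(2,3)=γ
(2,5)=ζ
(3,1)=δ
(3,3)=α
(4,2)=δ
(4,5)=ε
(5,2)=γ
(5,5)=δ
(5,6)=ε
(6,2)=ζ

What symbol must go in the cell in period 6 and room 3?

δ

Period 1, room 1: period 1 has {α, β, γ} and room 1 has {δ, ε}, leaving only ζ.
Period 1, room 6: period 1 has {α, β, γ, ζ} and room 6 has {ε}, leaving only δ.
Period 1, room 3: period 1 has {α, β, γ, δ, ζ} and room 3 has {α, γ}, leaving only ε.
Period 2, room 6: period 2 has {β, γ, ε, ζ} and room 6 has {δ, ε}, leaving only α.
Period 2, room 4: period 2 has {α, β, γ, ε, ζ} and room 4 has {γ}, leaving only δ.
Period 3, room 2: period 3 has {α, δ} and room 2 has {α, β, γ, δ, ζ}, leaving only ε.
Period 3, room 5: period 3 has {α, δ, ε} and room 5 has {β, δ, ε, ζ}, leaving only γ.
Period 6, room 5: period 6 has {ζ} and room 5 has {β, γ, δ, ε, ζ}, leaving only α.
Period 6, room 3 is narrowed to {β, δ}.
If it were β, then period 5, room 3 would be left with no valid symbol.
So period 6, room 3 must be δ.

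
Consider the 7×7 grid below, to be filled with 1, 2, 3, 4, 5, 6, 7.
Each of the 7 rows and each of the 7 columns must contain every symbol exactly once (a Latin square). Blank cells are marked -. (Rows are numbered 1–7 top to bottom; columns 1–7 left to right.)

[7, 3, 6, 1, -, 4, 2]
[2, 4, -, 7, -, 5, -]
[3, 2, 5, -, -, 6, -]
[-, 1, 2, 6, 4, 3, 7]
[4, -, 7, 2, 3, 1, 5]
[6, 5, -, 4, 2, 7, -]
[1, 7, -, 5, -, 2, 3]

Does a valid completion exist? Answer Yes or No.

Row 3, column 4: row 3 together with column 4 already contain {1, 2, 3, 4, 5, 6, 7} — every symbol — so nothing can go there. The grid has no valid completion.

No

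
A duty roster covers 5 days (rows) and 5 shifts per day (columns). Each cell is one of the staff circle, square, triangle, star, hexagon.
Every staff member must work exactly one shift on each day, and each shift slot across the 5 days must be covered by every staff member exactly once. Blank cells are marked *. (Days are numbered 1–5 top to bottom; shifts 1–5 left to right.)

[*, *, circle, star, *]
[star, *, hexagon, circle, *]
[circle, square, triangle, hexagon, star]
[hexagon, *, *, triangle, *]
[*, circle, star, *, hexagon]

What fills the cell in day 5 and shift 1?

Day 2, shift 2: day 2 has {circle, star, hexagon} and shift 2 has {circle, square}, leaving only triangle.
Day 1, shift 2: day 1 has {circle, star} and shift 2 has {circle, square, triangle}, leaving only hexagon.
Day 2, shift 5: day 2 has {circle, triangle, star, hexagon} and shift 5 has {star, hexagon}, leaving only square.
Day 1, shift 5: day 1 has {circle, star, hexagon} and shift 5 has {square, star, hexagon}, leaving only triangle.
Day 1, shift 1: day 1 has {circle, triangle, star, hexagon} and shift 1 has {circle, star, hexagon}, leaving only square.
Day 5 already has {circle, star, hexagon} and shift 1 already has {circle, square, star, hexagon}, so day 5, shift 1 must be triangle.

triangle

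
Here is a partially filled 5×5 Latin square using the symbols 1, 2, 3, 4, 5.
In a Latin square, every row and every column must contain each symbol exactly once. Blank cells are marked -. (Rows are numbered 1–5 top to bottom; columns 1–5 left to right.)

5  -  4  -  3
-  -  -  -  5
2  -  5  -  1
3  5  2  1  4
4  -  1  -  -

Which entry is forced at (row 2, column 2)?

2

Row 1, column 4: row 1 has {3, 4, 5} and column 4 has {1}, leaving only 2.
Row 1, column 2: row 1 has {2, 3, 4, 5} and column 2 has {5}, leaving only 1.
Row 2, column 1: row 2 has {5} and column 1 has {2, 3, 4, 5}, leaving only 1.
Row 2, column 3: row 2 has {1, 5} and column 3 has {1, 2, 4, 5}, leaving only 3.
Row 2, column 4: row 2 has {1, 3, 5} and column 4 has {1, 2}, leaving only 4.
Row 2 already has {1, 3, 4, 5} and column 2 already has {1, 5}, so row 2, column 2 must be 2.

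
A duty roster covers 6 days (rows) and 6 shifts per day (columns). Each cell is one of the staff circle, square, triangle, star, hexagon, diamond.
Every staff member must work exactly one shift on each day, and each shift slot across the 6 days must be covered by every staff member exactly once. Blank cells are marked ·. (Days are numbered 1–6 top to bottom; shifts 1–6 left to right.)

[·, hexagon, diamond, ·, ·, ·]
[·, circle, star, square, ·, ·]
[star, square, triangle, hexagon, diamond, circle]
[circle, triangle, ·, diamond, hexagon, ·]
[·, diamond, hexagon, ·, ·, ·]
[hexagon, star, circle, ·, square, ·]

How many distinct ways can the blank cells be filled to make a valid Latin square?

Day 1, shift 1: eliminating its day and shift leaves {square, triangle}.
Day 1, shift 4: eliminating its day and shift leaves {circle, triangle, star}.
Day 1, shift 5: eliminating its day and shift leaves {circle, triangle, star}.
Day 1, shift 6: eliminating its day and shift leaves {square, triangle, star}.
Day 2, shift 1: eliminating its day and shift leaves {triangle, diamond}.
Day 2, shift 5: eliminating its day and shift leaves {triangle}.
Day 2, shift 6: eliminating its day and shift leaves {triangle, hexagon, diamond}.
Day 4, shift 3: eliminating its day and shift leaves {square}.
Day 4, shift 6: eliminating its day and shift leaves {square, star}.
Day 5, shift 1: eliminating its day and shift leaves {square, triangle}.
Day 5, shift 4: eliminating its day and shift leaves {circle, triangle, star}.
Day 5, shift 5: eliminating its day and shift leaves {circle, triangle, star}.
Day 5, shift 6: eliminating its day and shift leaves {square, triangle, star}.
Day 6, shift 4: eliminating its day and shift leaves {triangle}.
Day 6, shift 6: eliminating its day and shift leaves {triangle, diamond}.
Enumerating the assignments across these blanks that avoid any day or shift repeat gives 4 completions.

4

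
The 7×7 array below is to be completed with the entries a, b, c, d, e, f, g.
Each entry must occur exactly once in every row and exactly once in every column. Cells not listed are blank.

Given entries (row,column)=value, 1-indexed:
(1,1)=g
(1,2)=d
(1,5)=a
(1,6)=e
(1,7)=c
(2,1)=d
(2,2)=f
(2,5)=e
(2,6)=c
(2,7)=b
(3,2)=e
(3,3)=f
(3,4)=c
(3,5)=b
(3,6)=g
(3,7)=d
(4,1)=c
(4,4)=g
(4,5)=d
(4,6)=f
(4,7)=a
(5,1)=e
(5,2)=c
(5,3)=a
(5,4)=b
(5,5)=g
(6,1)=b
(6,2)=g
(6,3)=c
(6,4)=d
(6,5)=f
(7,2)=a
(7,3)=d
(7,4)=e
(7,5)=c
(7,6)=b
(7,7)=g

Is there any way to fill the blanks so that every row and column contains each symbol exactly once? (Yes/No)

No row or column among the givens repeats a symbol, and propagating forced cells runs into no contradiction.
One valid completion exists (for instance, g d b f a e c / d f g a e c b / a e f c b g d / c b e g d f a / e c a b g d f / b g c d f a e / f a d e c b g).

Yes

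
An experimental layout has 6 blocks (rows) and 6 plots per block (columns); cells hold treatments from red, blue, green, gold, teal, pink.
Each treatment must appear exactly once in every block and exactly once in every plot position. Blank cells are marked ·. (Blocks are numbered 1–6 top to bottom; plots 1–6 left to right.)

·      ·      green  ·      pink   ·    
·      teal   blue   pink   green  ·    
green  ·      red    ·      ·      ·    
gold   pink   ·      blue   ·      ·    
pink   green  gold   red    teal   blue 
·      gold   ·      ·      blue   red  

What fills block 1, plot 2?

red

Block 2, plot 1: block 2 has {blue, green, teal, pink} and plot 1 has {green, gold, pink}, leaving only red.
Block 2, plot 6: block 2 has {red, blue, green, teal, pink} and plot 6 has {red, blue}, leaving only gold.
Block 1, plot 6: block 1 has {green, pink} and plot 6 has {red, blue, gold}, leaving only teal.
Block 1, plot 1: block 1 has {green, teal, pink} and plot 1 has {red, green, gold, pink}, leaving only blue.
Block 1 already has {blue, green, teal, pink} and plot 2 already has {green, gold, teal, pink}, so block 1, plot 2 must be red.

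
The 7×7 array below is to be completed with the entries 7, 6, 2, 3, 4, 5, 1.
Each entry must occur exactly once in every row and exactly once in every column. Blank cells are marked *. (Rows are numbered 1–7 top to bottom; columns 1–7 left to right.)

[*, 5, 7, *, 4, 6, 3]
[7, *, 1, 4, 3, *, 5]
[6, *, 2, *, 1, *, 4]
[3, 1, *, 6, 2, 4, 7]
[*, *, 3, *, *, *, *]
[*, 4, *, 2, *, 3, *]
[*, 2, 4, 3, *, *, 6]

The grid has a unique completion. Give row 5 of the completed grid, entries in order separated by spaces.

4 7 3 5 6 1 2

Row 1, column 4: row 1 has {7, 6, 3, 4, 5} and column 4 has {6, 2, 3, 4}, leaving only 1.
Row 1, column 1: row 1 has {7, 6, 3, 4, 5, 1} and column 1 has {7, 6, 3}, leaving only 2.
Row 2, column 2: row 2 has {7, 3, 4, 5, 1} and column 2 has {2, 4, 5, 1}, leaving only 6.
Row 5, column 2: row 5 has {3} and column 2 has {6, 2, 4, 5, 1}, leaving only 7.
Row 5, column 4: row 5 has {7, 3} and column 4 has {6, 2, 3, 4, 1}, leaving only 5.
Row 5, column 5: row 5 has {7, 3, 5} and column 5 has {2, 3, 4, 1}, leaving only 6.
Row 2, column 6: row 2 has {7, 6, 3, 4, 5, 1} and column 6 has {6, 3, 4}, leaving only 2.
Row 5, column 6: row 5 has {7, 6, 3, 5} and column 6 has {6, 2, 3, 4}, leaving only 1.
Row 5, column 1: row 5 has {7, 6, 3, 5, 1} and column 1 has {7, 6, 2, 3}, leaving only 4.
Row 5, column 7: row 5 has {7, 6, 3, 4, 5, 1} and column 7 has {7, 6, 3, 4, 5}, leaving only 2.
So row 5 reads: 4 7 3 5 6 1 2.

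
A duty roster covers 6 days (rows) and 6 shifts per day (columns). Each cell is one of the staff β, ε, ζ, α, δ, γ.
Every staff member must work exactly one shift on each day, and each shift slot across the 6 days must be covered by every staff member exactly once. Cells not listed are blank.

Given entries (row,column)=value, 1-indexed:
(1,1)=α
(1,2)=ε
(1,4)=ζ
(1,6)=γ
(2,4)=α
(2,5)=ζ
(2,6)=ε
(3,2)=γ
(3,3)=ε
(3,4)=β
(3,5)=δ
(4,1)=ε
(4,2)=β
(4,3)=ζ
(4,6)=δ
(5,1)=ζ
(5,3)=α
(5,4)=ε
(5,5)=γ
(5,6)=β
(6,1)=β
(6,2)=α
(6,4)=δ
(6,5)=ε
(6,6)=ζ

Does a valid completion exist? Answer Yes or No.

Day 3, shift 1: day 3 together with shift 1 already contain {β, ε, ζ, α, δ, γ} — every symbol — so nothing can go there. The grid has no valid completion.

No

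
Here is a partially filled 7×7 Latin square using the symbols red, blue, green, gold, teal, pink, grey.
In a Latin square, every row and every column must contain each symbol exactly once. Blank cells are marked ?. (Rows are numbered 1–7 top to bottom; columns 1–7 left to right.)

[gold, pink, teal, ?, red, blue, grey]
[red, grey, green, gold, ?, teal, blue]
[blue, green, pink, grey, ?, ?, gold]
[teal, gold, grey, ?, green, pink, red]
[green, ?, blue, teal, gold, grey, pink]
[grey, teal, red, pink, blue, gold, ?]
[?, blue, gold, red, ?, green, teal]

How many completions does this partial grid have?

Row 1, column 4: eliminating its row and column leaves {green}.
Row 2, column 5: eliminating its row and column leaves {pink}.
Row 3, column 5: eliminating its row and column leaves {teal}.
Row 3, column 6: eliminating its row and column leaves {red}.
Row 4, column 4: eliminating its row and column leaves {blue}.
Row 5, column 2: eliminating its row and column leaves {red}.
Row 6, column 7: eliminating its row and column leaves {green}.
Row 7, column 1: eliminating its row and column leaves {pink}.
Row 7, column 5: eliminating its row and column leaves {pink, grey}.
Only one assignment across all blanks avoids any row or column repeat, giving 1 completion.

1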